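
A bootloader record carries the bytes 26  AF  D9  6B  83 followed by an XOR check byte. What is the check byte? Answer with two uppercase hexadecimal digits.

B8

XOR the bytes together:
  start with 0x26
  0x26 ⊕ 0xAF = 0x89
  0x89 ⊕ 0xD9 = 0x50
  0x50 ⊕ 0x6B = 0x3B
  0x3B ⊕ 0x83 = 0xB8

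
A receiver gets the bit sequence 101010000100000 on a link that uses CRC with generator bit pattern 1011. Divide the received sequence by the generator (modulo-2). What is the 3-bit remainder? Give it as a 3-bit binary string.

Modulo-2 division of 101010000100000 by 1011:
  pos 0: 1010 XOR 1011 = 0001
  pos 3: 1100 XOR 1011 = 0111
  pos 4: 1110 XOR 1011 = 0101
  pos 5: 1010 XOR 1011 = 0001
  pos 8: 1100 XOR 1011 = 0111
  pos 9: 1110 XOR 1011 = 0101
  pos 10: 1010 XOR 1011 = 0001
Remainder = 010 (nonzero — an error is detected).

010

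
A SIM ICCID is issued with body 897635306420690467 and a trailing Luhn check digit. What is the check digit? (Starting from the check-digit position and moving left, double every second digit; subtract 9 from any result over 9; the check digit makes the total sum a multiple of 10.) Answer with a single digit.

Partial digits right→left: 7 6 4 0 9 6 0 2 4 6 0 3 5 3 6 7 9 8
Double every second digit counting from the check-digit position (so the 1st, 3rd, 5th, ... of the partial from the right).
  doubled (with −9 where >9): 5 8 9 0 8 0 1 3 9 → sum 43
  kept as-is: 6 0 6 2 6 3 3 7 8 → sum 41
Total = 43 + 41 = 84.
Check digit = (10 − (84 mod 10)) mod 10 = 6.

6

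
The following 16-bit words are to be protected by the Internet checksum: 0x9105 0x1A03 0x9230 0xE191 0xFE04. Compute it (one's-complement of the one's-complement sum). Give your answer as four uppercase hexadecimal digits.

E32F

One's-complement addition (fold any carry out of bit 15 back into bit 0):
  0x9105 + 0x1A03 = 0x0AB08
  0xAB08 + 0x9230 = 0x13D38 → wrap carry → 0x3D39
  0x3D39 + 0xE191 = 0x11ECA → wrap carry → 0x1ECB
  0x1ECB + 0xFE04 = 0x11CCF → wrap carry → 0x1CD0
One's-complement sum = 0x1CD0.
Checksum = ~0x1CD0 & 0xFFFF = 0xE32F.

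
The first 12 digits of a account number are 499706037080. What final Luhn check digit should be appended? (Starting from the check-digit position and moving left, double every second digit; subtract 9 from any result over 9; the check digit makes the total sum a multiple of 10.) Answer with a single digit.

9

Partial digits right→left: 0 8 0 7 3 0 6 0 7 9 9 4
Double every second digit counting from the check-digit position (so the 1st, 3rd, 5th, ... of the partial from the right).
  doubled (with −9 where >9): 0 0 6 3 5 9 → sum 23
  kept as-is: 8 7 0 0 9 4 → sum 28
Total = 23 + 28 = 51.
Check digit = (10 − (51 mod 10)) mod 10 = 9.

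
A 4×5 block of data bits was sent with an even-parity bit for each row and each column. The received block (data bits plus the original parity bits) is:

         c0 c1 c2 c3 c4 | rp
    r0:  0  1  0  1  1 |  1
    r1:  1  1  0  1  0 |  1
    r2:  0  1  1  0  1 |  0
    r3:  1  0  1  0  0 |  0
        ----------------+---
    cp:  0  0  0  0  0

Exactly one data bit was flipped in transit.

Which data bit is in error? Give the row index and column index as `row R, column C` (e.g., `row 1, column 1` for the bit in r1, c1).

Recompute each row's even parity and compare to rp:
  r0: data parity 1, sent rp 1 → ok
  r1: data parity 1, sent rp 1 → ok
  r2: data parity 1, sent rp 0 → mismatch
  r3: data parity 0, sent rp 0 → ok
Recompute each column's even parity and compare to cp:
  c0: data parity 0, sent cp 0 → ok
  c1: data parity 1, sent cp 0 → mismatch
  c2: data parity 0, sent cp 0 → ok
  c3: data parity 0, sent cp 0 → ok
  c4: data parity 0, sent cp 0 → ok
Exactly one row (r2) and one column (c1) fail → the flipped bit is at their intersection.

row 2, column 1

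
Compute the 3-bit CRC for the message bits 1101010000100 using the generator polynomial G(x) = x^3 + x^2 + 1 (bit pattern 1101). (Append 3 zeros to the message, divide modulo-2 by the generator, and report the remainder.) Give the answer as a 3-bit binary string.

Append 3 zeros: 1101010000100000. Divide by 1101 (XOR where the leading bit is 1):
  pos 0: 1101 XOR 1101 = 0000
  pos 5: 1000 XOR 1101 = 0101
  pos 6: 1010 XOR 1101 = 0111
  pos 7: 1111 XOR 1101 = 0010
  pos 9: 1000 XOR 1101 = 0101
  pos 10: 1010 XOR 1101 = 0111
  pos 11: 1110 XOR 1101 = 0011
Remainder (last 3 bits) = 110. This is the CRC / FCS.

110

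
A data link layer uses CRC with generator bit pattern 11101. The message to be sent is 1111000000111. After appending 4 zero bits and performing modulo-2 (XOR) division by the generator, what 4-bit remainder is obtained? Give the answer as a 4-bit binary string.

Append 4 zeros: 11110000001110000. Divide by 11101 (XOR where the leading bit is 1):
  pos 0: 11110 XOR 11101 = 00011
  pos 3: 11000 XOR 11101 = 00101
  pos 5: 10100 XOR 11101 = 01001
  pos 6: 10011 XOR 11101 = 01110
  pos 7: 11101 XOR 11101 = 00000
  pos 12: 10000 XOR 11101 = 01101
Remainder (last 4 bits) = 1101. This is the CRC / FCS.

1101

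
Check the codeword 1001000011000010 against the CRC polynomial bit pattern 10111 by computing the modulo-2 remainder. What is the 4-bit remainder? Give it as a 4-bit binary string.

0100

Modulo-2 division of 1001000011000010 by 10111:
  pos 0: 10010 XOR 10111 = 00101
  pos 2: 10100 XOR 10111 = 00011
  pos 5: 11011 XOR 10111 = 01100
  pos 6: 11000 XOR 10111 = 01111
  pos 7: 11110 XOR 10111 = 01001
  pos 8: 10010 XOR 10111 = 00101
  pos 10: 10101 XOR 10111 = 00010
Remainder = 0100 (nonzero — an error is detected).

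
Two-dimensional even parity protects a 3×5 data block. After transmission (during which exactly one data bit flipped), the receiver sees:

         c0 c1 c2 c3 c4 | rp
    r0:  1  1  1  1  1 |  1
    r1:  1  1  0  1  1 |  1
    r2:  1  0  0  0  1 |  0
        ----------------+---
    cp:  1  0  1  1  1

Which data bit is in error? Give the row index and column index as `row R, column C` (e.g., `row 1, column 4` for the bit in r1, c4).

row 1, column 3

Recompute each row's even parity and compare to rp:
  r0: data parity 1, sent rp 1 → ok
  r1: data parity 0, sent rp 1 → mismatch
  r2: data parity 0, sent rp 0 → ok
Recompute each column's even parity and compare to cp:
  c0: data parity 1, sent cp 1 → ok
  c1: data parity 0, sent cp 0 → ok
  c2: data parity 1, sent cp 1 → ok
  c3: data parity 0, sent cp 1 → mismatch
  c4: data parity 1, sent cp 1 → ok
Exactly one row (r1) and one column (c3) fail → the flipped bit is at their intersection.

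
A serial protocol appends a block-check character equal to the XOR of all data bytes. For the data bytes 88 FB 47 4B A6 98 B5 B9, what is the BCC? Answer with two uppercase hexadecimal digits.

4D

XOR the bytes together:
  start with 0x88
  0x88 ⊕ 0xFB = 0x73
  0x73 ⊕ 0x47 = 0x34
  0x34 ⊕ 0x4B = 0x7F
  0x7F ⊕ 0xA6 = 0xD9
  0xD9 ⊕ 0x98 = 0x41
  0x41 ⊕ 0xB5 = 0xF4
  0xF4 ⊕ 0xB9 = 0x4D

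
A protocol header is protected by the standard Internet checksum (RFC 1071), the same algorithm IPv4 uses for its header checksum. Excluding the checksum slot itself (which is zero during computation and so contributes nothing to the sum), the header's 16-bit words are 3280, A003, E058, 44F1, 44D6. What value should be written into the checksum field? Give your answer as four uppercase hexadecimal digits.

One's-complement addition (fold any carry out of bit 15 back into bit 0):
  0x3280 + 0xA003 = 0x0D283
  0xD283 + 0xE058 = 0x1B2DB → wrap carry → 0xB2DC
  0xB2DC + 0x44F1 = 0x0F7CD
  0xF7CD + 0x44D6 = 0x13CA3 → wrap carry → 0x3CA4
One's-complement sum = 0x3CA4.
Checksum = ~0x3CA4 & 0xFFFF = 0xC35B.

C35B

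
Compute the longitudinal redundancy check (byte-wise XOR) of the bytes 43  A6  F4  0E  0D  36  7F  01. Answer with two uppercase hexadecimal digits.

XOR the bytes together:
  start with 0x43
  0x43 ⊕ 0xA6 = 0xE5
  0xE5 ⊕ 0xF4 = 0x11
  0x11 ⊕ 0x0E = 0x1F
  0x1F ⊕ 0x0D = 0x12
  0x12 ⊕ 0x36 = 0x24
  0x24 ⊕ 0x7F = 0x5B
  0x5B ⊕ 0x01 = 0x5A

5A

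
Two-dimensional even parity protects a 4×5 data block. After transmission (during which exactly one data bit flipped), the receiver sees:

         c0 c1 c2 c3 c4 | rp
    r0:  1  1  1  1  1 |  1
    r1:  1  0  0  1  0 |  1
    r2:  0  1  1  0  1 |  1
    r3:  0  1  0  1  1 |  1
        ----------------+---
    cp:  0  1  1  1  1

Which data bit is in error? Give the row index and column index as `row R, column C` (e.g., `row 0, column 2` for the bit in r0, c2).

Recompute each row's even parity and compare to rp:
  r0: data parity 1, sent rp 1 → ok
  r1: data parity 0, sent rp 1 → mismatch
  r2: data parity 1, sent rp 1 → ok
  r3: data parity 1, sent rp 1 → ok
Recompute each column's even parity and compare to cp:
  c0: data parity 0, sent cp 0 → ok
  c1: data parity 1, sent cp 1 → ok
  c2: data parity 0, sent cp 1 → mismatch
  c3: data parity 1, sent cp 1 → ok
  c4: data parity 1, sent cp 1 → ok
Exactly one row (r1) and one column (c2) fail → the flipped bit is at their intersection.

row 1, column 2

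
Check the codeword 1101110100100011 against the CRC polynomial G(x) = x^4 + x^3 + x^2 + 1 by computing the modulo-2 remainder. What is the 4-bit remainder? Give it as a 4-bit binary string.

0111

Modulo-2 division of 1101110100100011 by 11101:
  pos 0: 11011 XOR 11101 = 00110
  pos 2: 11010 XOR 11101 = 00111
  pos 4: 11110 XOR 11101 = 00011
  pos 7: 11010 XOR 11101 = 00111
  pos 9: 11100 XOR 11101 = 00001
Remainder = 0111 (nonzero — an error is detected).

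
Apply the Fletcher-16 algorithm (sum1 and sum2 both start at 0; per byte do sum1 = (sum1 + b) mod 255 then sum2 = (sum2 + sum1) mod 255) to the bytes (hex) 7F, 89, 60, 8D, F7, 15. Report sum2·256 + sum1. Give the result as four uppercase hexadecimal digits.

DB04

Running sums (mod 255):
  after byte 0 (7F): sum1=127, sum2=127
  after byte 1 (89): sum1=9, sum2=136
  after byte 2 (60): sum1=105, sum2=241
  after byte 3 (8D): sum1=246, sum2=232
  after byte 4 (F7): sum1=238, sum2=215
  after byte 5 (15): sum1=4, sum2=219
Checksum = sum2·256 + sum1 = 219·256 + 4 = 56068 = 0xDB04.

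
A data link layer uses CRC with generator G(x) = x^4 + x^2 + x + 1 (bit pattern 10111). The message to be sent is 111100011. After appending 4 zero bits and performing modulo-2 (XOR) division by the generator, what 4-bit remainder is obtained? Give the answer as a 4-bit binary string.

Append 4 zeros: 1111000110000. Divide by 10111 (XOR where the leading bit is 1):
  pos 0: 11110 XOR 10111 = 01001
  pos 1: 10010 XOR 10111 = 00101
  pos 3: 10101 XOR 10111 = 00010
  pos 6: 10100 XOR 10111 = 00011
Remainder (last 4 bits) = 1100. This is the CRC / FCS.

1100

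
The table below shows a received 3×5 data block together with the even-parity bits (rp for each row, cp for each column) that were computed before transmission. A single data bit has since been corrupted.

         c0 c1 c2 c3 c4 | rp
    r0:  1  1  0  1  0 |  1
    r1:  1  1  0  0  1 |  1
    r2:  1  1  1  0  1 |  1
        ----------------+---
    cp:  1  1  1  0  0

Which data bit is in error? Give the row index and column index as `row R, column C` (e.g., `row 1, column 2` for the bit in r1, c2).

Recompute each row's even parity and compare to rp:
  r0: data parity 1, sent rp 1 → ok
  r1: data parity 1, sent rp 1 → ok
  r2: data parity 0, sent rp 1 → mismatch
Recompute each column's even parity and compare to cp:
  c0: data parity 1, sent cp 1 → ok
  c1: data parity 1, sent cp 1 → ok
  c2: data parity 1, sent cp 1 → ok
  c3: data parity 1, sent cp 0 → mismatch
  c4: data parity 0, sent cp 0 → ok
Exactly one row (r2) and one column (c3) fail → the flipped bit is at their intersection.

row 2, column 3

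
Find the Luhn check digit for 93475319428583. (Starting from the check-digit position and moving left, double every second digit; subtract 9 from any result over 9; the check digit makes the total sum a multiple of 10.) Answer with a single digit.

Partial digits right→left: 3 8 5 8 2 4 9 1 3 5 7 4 3 9
Double every second digit counting from the check-digit position (so the 1st, 3rd, 5th, ... of the partial from the right).
  doubled (with −9 where >9): 6 1 4 9 6 5 6 → sum 37
  kept as-is: 8 8 4 1 5 4 9 → sum 39
Total = 37 + 39 = 76.
Check digit = (10 − (76 mod 10)) mod 10 = 4.

4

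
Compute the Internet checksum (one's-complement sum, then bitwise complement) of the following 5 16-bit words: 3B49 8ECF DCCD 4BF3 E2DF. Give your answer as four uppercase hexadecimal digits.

2A46

One's-complement addition (fold any carry out of bit 15 back into bit 0):
  0x3B49 + 0x8ECF = 0x0CA18
  0xCA18 + 0xDCCD = 0x1A6E5 → wrap carry → 0xA6E6
  0xA6E6 + 0x4BF3 = 0x0F2D9
  0xF2D9 + 0xE2DF = 0x1D5B8 → wrap carry → 0xD5B9
One's-complement sum = 0xD5B9.
Checksum = ~0xD5B9 & 0xFFFF = 0x2A46.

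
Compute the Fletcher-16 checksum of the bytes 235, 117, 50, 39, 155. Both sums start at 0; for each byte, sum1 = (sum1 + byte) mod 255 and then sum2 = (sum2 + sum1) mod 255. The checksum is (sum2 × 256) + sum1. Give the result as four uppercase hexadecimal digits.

Running sums (mod 255):
  after byte 0 (235): sum1=235, sum2=235
  after byte 1 (117): sum1=97, sum2=77
  after byte 2 (50): sum1=147, sum2=224
  after byte 3 (39): sum1=186, sum2=155
  after byte 4 (155): sum1=86, sum2=241
Checksum = sum2·256 + sum1 = 241·256 + 86 = 61782 = 0xF156.

F156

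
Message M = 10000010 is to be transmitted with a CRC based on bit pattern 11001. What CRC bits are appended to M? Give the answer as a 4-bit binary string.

Append 4 zeros: 100000100000. Divide by 11001 (XOR where the leading bit is 1):
  pos 0: 10000 XOR 11001 = 01001
  pos 1: 10010 XOR 11001 = 01011
  pos 2: 10111 XOR 11001 = 01110
  pos 3: 11100 XOR 11001 = 00101
  pos 5: 10100 XOR 11001 = 01101
  pos 6: 11010 XOR 11001 = 00011
Remainder (last 4 bits) = 0110. This is the CRC / FCS.

0110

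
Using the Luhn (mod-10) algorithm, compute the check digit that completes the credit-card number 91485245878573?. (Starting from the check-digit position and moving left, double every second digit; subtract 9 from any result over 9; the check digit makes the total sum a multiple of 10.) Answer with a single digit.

9

Partial digits right→left: 3 7 5 8 7 8 5 4 2 5 8 4 1 9
Double every second digit counting from the check-digit position (so the 1st, 3rd, 5th, ... of the partial from the right).
  doubled (with −9 where >9): 6 1 5 1 4 7 2 → sum 26
  kept as-is: 7 8 8 4 5 4 9 → sum 45
Total = 26 + 45 = 71.
Check digit = (10 − (71 mod 10)) mod 10 = 9.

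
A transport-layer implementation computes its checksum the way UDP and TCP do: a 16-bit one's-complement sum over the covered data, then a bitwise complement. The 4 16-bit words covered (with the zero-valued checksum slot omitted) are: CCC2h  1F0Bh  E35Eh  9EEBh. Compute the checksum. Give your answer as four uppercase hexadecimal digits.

One's-complement addition (fold any carry out of bit 15 back into bit 0):
  0xCCC2 + 0x1F0B = 0x0EBCD
  0xEBCD + 0xE35E = 0x1CF2B → wrap carry → 0xCF2C
  0xCF2C + 0x9EEB = 0x16E17 → wrap carry → 0x6E18
One's-complement sum = 0x6E18.
Checksum = ~0x6E18 & 0xFFFF = 0x91E7.

91E7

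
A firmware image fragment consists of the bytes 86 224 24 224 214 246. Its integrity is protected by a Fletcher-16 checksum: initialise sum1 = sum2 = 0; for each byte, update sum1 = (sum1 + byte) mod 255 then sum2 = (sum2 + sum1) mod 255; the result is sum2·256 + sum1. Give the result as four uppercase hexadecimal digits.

12FD

Running sums (mod 255):
  after byte 0 (86): sum1=86, sum2=86
  after byte 1 (224): sum1=55, sum2=141
  after byte 2 (24): sum1=79, sum2=220
  after byte 3 (224): sum1=48, sum2=13
  after byte 4 (214): sum1=7, sum2=20
  after byte 5 (246): sum1=253, sum2=18
Checksum = sum2·256 + sum1 = 18·256 + 253 = 4861 = 0x12FD.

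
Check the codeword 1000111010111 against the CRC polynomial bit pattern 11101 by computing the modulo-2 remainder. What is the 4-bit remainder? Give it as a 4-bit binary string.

0000

Modulo-2 division of 1000111010111 by 11101:
  pos 0: 10001 XOR 11101 = 01100
  pos 1: 11001 XOR 11101 = 00100
  pos 3: 10010 XOR 11101 = 01111
  pos 4: 11111 XOR 11101 = 00010
  pos 7: 10011 XOR 11101 = 01110
  pos 8: 11101 XOR 11101 = 00000
Remainder = 0000 (zero — the frame passes the CRC check).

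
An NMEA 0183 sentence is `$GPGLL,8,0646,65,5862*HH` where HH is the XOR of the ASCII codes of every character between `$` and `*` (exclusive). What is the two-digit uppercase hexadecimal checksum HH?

66

XOR the ASCII codes of the payload characters:
  'G' = 0x47 → acc = 0x47
  'P' = 0x50 → acc = 0x17
  'G' = 0x47 → acc = 0x50
  'L' = 0x4C → acc = 0x1C
  'L' = 0x4C → acc = 0x50
  ',' = 0x2C → acc = 0x7C
  '8' = 0x38 → acc = 0x44
  ',' = 0x2C → acc = 0x68
  '0' = 0x30 → acc = 0x58
  '6' = 0x36 → acc = 0x6E
  '4' = 0x34 → acc = 0x5A
  '6' = 0x36 → acc = 0x6C
  ',' = 0x2C → acc = 0x40
  '6' = 0x36 → acc = 0x76
  '5' = 0x35 → acc = 0x43
  ',' = 0x2C → acc = 0x6F
  '5' = 0x35 → acc = 0x5A
  '8' = 0x38 → acc = 0x62
  '6' = 0x36 → acc = 0x54
  '2' = 0x32 → acc = 0x66
Checksum = 0x66.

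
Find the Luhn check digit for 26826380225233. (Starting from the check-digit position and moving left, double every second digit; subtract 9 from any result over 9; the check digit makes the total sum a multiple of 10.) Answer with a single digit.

9

Partial digits right→left: 3 3 2 5 2 2 0 8 3 6 2 8 6 2
Double every second digit counting from the check-digit position (so the 1st, 3rd, 5th, ... of the partial from the right).
  doubled (with −9 where >9): 6 4 4 0 6 4 3 → sum 27
  kept as-is: 3 5 2 8 6 8 2 → sum 34
Total = 27 + 34 = 61.
Check digit = (10 − (61 mod 10)) mod 10 = 9.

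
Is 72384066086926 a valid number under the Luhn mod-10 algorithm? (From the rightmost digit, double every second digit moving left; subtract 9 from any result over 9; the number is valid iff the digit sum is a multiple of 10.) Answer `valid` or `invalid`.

invalid

From the right, keep odd positions and double even positions (subtract 9 from any doubled value over 9):
  doubled (positions 2,4,...): 4 3 0 3 8 6 5 → sum 29
  kept (positions 1,3,...): 6 9 8 6 0 8 2 → sum 39
Total = 68.
68 mod 10 = 8, so the number is invalid.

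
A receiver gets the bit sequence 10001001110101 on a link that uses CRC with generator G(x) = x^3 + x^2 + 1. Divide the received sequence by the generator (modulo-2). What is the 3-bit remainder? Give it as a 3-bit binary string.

Modulo-2 division of 10001001110101 by 1101:
  pos 0: 1000 XOR 1101 = 0101
  pos 1: 1011 XOR 1101 = 0110
  pos 2: 1100 XOR 1101 = 0001
  pos 5: 1011 XOR 1101 = 0110
  pos 6: 1101 XOR 1101 = 0000
Remainder = 101 (nonzero — an error is detected).

101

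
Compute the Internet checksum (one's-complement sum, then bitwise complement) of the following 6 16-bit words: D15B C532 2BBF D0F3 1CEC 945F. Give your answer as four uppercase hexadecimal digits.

One's-complement addition (fold any carry out of bit 15 back into bit 0):
  0xD15B + 0xC532 = 0x1968D → wrap carry → 0x968E
  0x968E + 0x2BBF = 0x0C24D
  0xC24D + 0xD0F3 = 0x19340 → wrap carry → 0x9341
  0x9341 + 0x1CEC = 0x0B02D
  0xB02D + 0x945F = 0x1448C → wrap carry → 0x448D
One's-complement sum = 0x448D.
Checksum = ~0x448D & 0xFFFF = 0xBB72.

BB72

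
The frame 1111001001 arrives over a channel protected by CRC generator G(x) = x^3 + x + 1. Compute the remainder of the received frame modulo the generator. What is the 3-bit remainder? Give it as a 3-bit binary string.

Modulo-2 division of 1111001001 by 1011:
  pos 0: 1111 XOR 1011 = 0100
  pos 1: 1000 XOR 1011 = 0011
  pos 3: 1101 XOR 1011 = 0110
  pos 4: 1100 XOR 1011 = 0111
  pos 5: 1110 XOR 1011 = 0101
  pos 6: 1011 XOR 1011 = 0000
Remainder = 000 (zero — the frame passes the CRC check).

000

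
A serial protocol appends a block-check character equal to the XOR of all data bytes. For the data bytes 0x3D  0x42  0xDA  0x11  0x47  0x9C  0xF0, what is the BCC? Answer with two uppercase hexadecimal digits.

9F

XOR the bytes together:
  start with 0x3D
  0x3D ⊕ 0x42 = 0x7F
  0x7F ⊕ 0xDA = 0xA5
  0xA5 ⊕ 0x11 = 0xB4
  0xB4 ⊕ 0x47 = 0xF3
  0xF3 ⊕ 0x9C = 0x6F
  0x6F ⊕ 0xF0 = 0x9F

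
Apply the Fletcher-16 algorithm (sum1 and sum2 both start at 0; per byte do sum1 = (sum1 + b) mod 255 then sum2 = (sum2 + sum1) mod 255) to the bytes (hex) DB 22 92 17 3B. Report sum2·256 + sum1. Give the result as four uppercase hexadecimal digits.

Running sums (mod 255):
  after byte 0 (DB): sum1=219, sum2=219
  after byte 1 (22): sum1=253, sum2=217
  after byte 2 (92): sum1=144, sum2=106
  after byte 3 (17): sum1=167, sum2=18
  after byte 4 (3B): sum1=226, sum2=244
Checksum = sum2·256 + sum1 = 244·256 + 226 = 62690 = 0xF4E2.

F4E2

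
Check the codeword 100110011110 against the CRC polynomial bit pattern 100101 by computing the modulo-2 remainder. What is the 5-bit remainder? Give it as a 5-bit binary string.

00000

Modulo-2 division of 100110011110 by 100101:
  pos 0: 100110 XOR 100101 = 000011
  pos 4: 110111 XOR 100101 = 010010
  pos 5: 100101 XOR 100101 = 000000
Remainder = 00000 (zero — the frame passes the CRC check).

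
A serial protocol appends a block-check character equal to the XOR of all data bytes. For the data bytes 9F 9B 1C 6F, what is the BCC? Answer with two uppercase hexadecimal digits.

77

XOR the bytes together:
  start with 0x9F
  0x9F ⊕ 0x9B = 0x04
  0x04 ⊕ 0x1C = 0x18
  0x18 ⊕ 0x6F = 0x77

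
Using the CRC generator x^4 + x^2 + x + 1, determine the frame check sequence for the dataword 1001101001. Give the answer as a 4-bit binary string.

0001

Append 4 zeros: 10011010010000. Divide by 10111 (XOR where the leading bit is 1):
  pos 0: 10011 XOR 10111 = 00100
  pos 2: 10001 XOR 10111 = 00110
  pos 4: 11000 XOR 10111 = 01111
  pos 5: 11111 XOR 10111 = 01000
  pos 6: 10000 XOR 10111 = 00111
  pos 8: 11100 XOR 10111 = 01011
  pos 9: 10110 XOR 10111 = 00001
Remainder (last 4 bits) = 0001. This is the CRC / FCS.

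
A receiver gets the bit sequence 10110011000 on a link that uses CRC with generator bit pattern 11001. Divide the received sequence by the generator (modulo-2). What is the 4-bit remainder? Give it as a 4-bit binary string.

0010

Modulo-2 division of 10110011000 by 11001:
  pos 0: 10110 XOR 11001 = 01111
  pos 1: 11110 XOR 11001 = 00111
  pos 3: 11111 XOR 11001 = 00110
  pos 5: 11000 XOR 11001 = 00001
Remainder = 0010 (nonzero — an error is detected).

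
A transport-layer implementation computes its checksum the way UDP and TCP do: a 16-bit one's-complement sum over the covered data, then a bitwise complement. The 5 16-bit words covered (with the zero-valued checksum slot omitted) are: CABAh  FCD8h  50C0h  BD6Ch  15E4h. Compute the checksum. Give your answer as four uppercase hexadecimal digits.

One's-complement addition (fold any carry out of bit 15 back into bit 0):
  0xCABA + 0xFCD8 = 0x1C792 → wrap carry → 0xC793
  0xC793 + 0x50C0 = 0x11853 → wrap carry → 0x1854
  0x1854 + 0xBD6C = 0x0D5C0
  0xD5C0 + 0x15E4 = 0x0EBA4
One's-complement sum = 0xEBA4.
Checksum = ~0xEBA4 & 0xFFFF = 0x145B.

145B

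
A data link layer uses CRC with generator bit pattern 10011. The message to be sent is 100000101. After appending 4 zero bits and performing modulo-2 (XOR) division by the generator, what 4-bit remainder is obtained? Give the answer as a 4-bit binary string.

0000

Append 4 zeros: 1000001010000. Divide by 10011 (XOR where the leading bit is 1):
  pos 0: 10000 XOR 10011 = 00011
  pos 3: 11010 XOR 10011 = 01001
  pos 4: 10011 XOR 10011 = 00000
Remainder (last 4 bits) = 0000. This is the CRC / FCS.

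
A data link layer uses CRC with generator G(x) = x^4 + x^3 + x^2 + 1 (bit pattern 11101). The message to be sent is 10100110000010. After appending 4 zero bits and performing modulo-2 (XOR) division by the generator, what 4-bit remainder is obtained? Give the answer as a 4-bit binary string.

0111

Append 4 zeros: 101001100000100000. Divide by 11101 (XOR where the leading bit is 1):
  pos 0: 10100 XOR 11101 = 01001
  pos 1: 10011 XOR 11101 = 01110
  pos 2: 11101 XOR 11101 = 00000
  pos 12: 10000 XOR 11101 = 01101
  pos 13: 11010 XOR 11101 = 00111
Remainder (last 4 bits) = 0111. This is the CRC / FCS.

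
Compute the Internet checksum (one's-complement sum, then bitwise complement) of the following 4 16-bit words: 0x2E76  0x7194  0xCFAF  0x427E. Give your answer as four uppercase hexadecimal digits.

One's-complement addition (fold any carry out of bit 15 back into bit 0):
  0x2E76 + 0x7194 = 0x0A00A
  0xA00A + 0xCFAF = 0x16FB9 → wrap carry → 0x6FBA
  0x6FBA + 0x427E = 0x0B238
One's-complement sum = 0xB238.
Checksum = ~0xB238 & 0xFFFF = 0x4DC7.

4DC7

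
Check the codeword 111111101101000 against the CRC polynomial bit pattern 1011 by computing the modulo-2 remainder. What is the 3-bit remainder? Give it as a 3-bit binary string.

001

Modulo-2 division of 111111101101000 by 1011:
  pos 0: 1111 XOR 1011 = 0100
  pos 1: 1001 XOR 1011 = 0010
  pos 3: 1011 XOR 1011 = 0000
  pos 8: 1101 XOR 1011 = 0110
  pos 9: 1100 XOR 1011 = 0111
  pos 10: 1110 XOR 1011 = 0101
  pos 11: 1010 XOR 1011 = 0001
Remainder = 001 (nonzero — an error is detected).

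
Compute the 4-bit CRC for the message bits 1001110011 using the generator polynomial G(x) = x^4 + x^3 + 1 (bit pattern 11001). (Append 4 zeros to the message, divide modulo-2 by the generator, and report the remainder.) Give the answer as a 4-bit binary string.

Append 4 zeros: 10011100110000. Divide by 11001 (XOR where the leading bit is 1):
  pos 0: 10011 XOR 11001 = 01010
  pos 1: 10101 XOR 11001 = 01100
  pos 2: 11000 XOR 11001 = 00001
  pos 6: 10110 XOR 11001 = 01111
  pos 7: 11110 XOR 11001 = 00111
  pos 9: 11100 XOR 11001 = 00101
Remainder (last 4 bits) = 0101. This is the CRC / FCS.

0101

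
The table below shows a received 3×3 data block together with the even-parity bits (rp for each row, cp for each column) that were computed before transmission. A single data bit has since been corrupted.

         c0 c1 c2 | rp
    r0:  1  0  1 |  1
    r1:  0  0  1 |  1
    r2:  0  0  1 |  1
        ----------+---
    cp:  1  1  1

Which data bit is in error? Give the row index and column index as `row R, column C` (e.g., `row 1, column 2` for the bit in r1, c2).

row 0, column 1

Recompute each row's even parity and compare to rp:
  r0: data parity 0, sent rp 1 → mismatch
  r1: data parity 1, sent rp 1 → ok
  r2: data parity 1, sent rp 1 → ok
Recompute each column's even parity and compare to cp:
  c0: data parity 1, sent cp 1 → ok
  c1: data parity 0, sent cp 1 → mismatch
  c2: data parity 1, sent cp 1 → ok
Exactly one row (r0) and one column (c1) fail → the flipped bit is at their intersection.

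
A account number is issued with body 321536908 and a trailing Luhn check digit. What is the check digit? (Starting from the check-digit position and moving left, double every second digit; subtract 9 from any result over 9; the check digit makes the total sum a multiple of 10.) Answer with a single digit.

7

Partial digits right→left: 8 0 9 6 3 5 1 2 3
Double every second digit counting from the check-digit position (so the 1st, 3rd, 5th, ... of the partial from the right).
  doubled (with −9 where >9): 7 9 6 2 6 → sum 30
  kept as-is: 0 6 5 2 → sum 13
Total = 30 + 13 = 43.
Check digit = (10 − (43 mod 10)) mod 10 = 7.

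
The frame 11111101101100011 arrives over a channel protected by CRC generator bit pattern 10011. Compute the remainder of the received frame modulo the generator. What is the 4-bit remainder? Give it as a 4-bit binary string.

0000

Modulo-2 division of 11111101101100011 by 10011:
  pos 0: 11111 XOR 10011 = 01100
  pos 1: 11001 XOR 10011 = 01010
  pos 2: 10100 XOR 10011 = 00111
  pos 4: 11111 XOR 10011 = 01100
  pos 5: 11000 XOR 10011 = 01011
  pos 6: 10111 XOR 10011 = 00100
  pos 8: 10010 XOR 10011 = 00001
  pos 12: 10011 XOR 10011 = 00000
Remainder = 0000 (zero — the frame passes the CRC check).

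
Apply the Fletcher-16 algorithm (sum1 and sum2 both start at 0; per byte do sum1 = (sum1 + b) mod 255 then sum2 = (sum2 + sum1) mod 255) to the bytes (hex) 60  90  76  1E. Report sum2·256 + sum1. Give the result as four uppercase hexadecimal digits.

3E85

Running sums (mod 255):
  after byte 0 (60): sum1=96, sum2=96
  after byte 1 (90): sum1=240, sum2=81
  after byte 2 (76): sum1=103, sum2=184
  after byte 3 (1E): sum1=133, sum2=62
Checksum = sum2·256 + sum1 = 62·256 + 133 = 16005 = 0x3E85.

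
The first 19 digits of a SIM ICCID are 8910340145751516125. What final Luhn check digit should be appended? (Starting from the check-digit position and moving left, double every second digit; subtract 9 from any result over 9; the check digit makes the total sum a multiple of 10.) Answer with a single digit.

Partial digits right→left: 5 2 1 6 1 5 1 5 7 5 4 1 0 4 3 0 1 9 8
Double every second digit counting from the check-digit position (so the 1st, 3rd, 5th, ... of the partial from the right).
  doubled (with −9 where >9): 1 2 2 2 5 8 0 6 2 7 → sum 35
  kept as-is: 2 6 5 5 5 1 4 0 9 → sum 37
Total = 35 + 37 = 72.
Check digit = (10 − (72 mod 10)) mod 10 = 8.

8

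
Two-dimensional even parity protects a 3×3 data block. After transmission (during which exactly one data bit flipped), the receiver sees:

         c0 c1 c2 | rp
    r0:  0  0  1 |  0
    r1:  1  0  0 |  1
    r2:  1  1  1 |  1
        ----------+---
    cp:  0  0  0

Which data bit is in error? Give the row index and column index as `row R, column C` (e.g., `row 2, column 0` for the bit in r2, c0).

Recompute each row's even parity and compare to rp:
  r0: data parity 1, sent rp 0 → mismatch
  r1: data parity 1, sent rp 1 → ok
  r2: data parity 1, sent rp 1 → ok
Recompute each column's even parity and compare to cp:
  c0: data parity 0, sent cp 0 → ok
  c1: data parity 1, sent cp 0 → mismatch
  c2: data parity 0, sent cp 0 → ok
Exactly one row (r0) and one column (c1) fail → the flipped bit is at their intersection.

row 0, column 1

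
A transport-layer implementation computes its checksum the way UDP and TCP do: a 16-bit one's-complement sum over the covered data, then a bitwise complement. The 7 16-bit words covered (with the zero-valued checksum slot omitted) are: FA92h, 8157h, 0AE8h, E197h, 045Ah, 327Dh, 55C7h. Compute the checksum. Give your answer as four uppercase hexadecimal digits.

0AF7

One's-complement addition (fold any carry out of bit 15 back into bit 0):
  0xFA92 + 0x8157 = 0x17BE9 → wrap carry → 0x7BEA
  0x7BEA + 0x0AE8 = 0x086D2
  0x86D2 + 0xE197 = 0x16869 → wrap carry → 0x686A
  0x686A + 0x045A = 0x06CC4
  0x6CC4 + 0x327D = 0x09F41
  0x9F41 + 0x55C7 = 0x0F508
One's-complement sum = 0xF508.
Checksum = ~0xF508 & 0xFFFF = 0x0AF7.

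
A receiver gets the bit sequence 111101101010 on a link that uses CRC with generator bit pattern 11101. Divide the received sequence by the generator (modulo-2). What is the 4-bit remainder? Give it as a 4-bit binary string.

0000

Modulo-2 division of 111101101010 by 11101:
  pos 0: 11110 XOR 11101 = 00011
  pos 3: 11110 XOR 11101 = 00011
  pos 6: 11101 XOR 11101 = 00000
Remainder = 0000 (zero — the frame passes the CRC check).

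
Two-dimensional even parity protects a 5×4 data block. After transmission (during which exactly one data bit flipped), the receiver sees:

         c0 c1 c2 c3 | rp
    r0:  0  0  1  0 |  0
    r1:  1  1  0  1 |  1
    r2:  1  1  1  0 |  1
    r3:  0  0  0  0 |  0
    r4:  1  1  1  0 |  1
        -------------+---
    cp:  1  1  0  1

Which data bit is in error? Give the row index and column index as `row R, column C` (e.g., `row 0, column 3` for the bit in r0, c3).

row 0, column 2

Recompute each row's even parity and compare to rp:
  r0: data parity 1, sent rp 0 → mismatch
  r1: data parity 1, sent rp 1 → ok
  r2: data parity 1, sent rp 1 → ok
  r3: data parity 0, sent rp 0 → ok
  r4: data parity 1, sent rp 1 → ok
Recompute each column's even parity and compare to cp:
  c0: data parity 1, sent cp 1 → ok
  c1: data parity 1, sent cp 1 → ok
  c2: data parity 1, sent cp 0 → mismatch
  c3: data parity 1, sent cp 1 → ok
Exactly one row (r0) and one column (c2) fail → the flipped bit is at their intersection.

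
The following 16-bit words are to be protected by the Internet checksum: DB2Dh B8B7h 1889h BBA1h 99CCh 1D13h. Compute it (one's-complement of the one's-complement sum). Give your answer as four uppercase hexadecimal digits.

One's-complement addition (fold any carry out of bit 15 back into bit 0):
  0xDB2D + 0xB8B7 = 0x193E4 → wrap carry → 0x93E5
  0x93E5 + 0x1889 = 0x0AC6E
  0xAC6E + 0xBBA1 = 0x1680F → wrap carry → 0x6810
  0x6810 + 0x99CC = 0x101DC → wrap carry → 0x01DD
  0x01DD + 0x1D13 = 0x01EF0
One's-complement sum = 0x1EF0.
Checksum = ~0x1EF0 & 0xFFFF = 0xE10F.

E10F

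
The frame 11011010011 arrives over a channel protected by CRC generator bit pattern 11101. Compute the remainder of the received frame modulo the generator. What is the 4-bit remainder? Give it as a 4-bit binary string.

Modulo-2 division of 11011010011 by 11101:
  pos 0: 11011 XOR 11101 = 00110
  pos 2: 11001 XOR 11101 = 00100
  pos 4: 10000 XOR 11101 = 01101
  pos 5: 11011 XOR 11101 = 00110
Remainder = 1101 (nonzero — an error is detected).

1101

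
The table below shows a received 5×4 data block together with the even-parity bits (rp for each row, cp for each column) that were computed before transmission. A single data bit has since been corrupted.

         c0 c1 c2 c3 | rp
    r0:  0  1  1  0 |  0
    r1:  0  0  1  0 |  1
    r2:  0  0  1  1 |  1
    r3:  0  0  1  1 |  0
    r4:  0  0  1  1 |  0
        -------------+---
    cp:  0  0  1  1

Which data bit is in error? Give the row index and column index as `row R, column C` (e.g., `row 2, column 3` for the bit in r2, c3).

row 2, column 1

Recompute each row's even parity and compare to rp:
  r0: data parity 0, sent rp 0 → ok
  r1: data parity 1, sent rp 1 → ok
  r2: data parity 0, sent rp 1 → mismatch
  r3: data parity 0, sent rp 0 → ok
  r4: data parity 0, sent rp 0 → ok
Recompute each column's even parity and compare to cp:
  c0: data parity 0, sent cp 0 → ok
  c1: data parity 1, sent cp 0 → mismatch
  c2: data parity 1, sent cp 1 → ok
  c3: data parity 1, sent cp 1 → ok
Exactly one row (r2) and one column (c1) fail → the flipped bit is at their intersection.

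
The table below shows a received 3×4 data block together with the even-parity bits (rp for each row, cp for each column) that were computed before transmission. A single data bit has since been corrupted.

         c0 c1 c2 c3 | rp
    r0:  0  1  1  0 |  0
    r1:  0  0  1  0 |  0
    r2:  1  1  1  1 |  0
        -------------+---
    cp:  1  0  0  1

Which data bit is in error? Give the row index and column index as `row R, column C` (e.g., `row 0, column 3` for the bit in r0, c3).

row 1, column 2

Recompute each row's even parity and compare to rp:
  r0: data parity 0, sent rp 0 → ok
  r1: data parity 1, sent rp 0 → mismatch
  r2: data parity 0, sent rp 0 → ok
Recompute each column's even parity and compare to cp:
  c0: data parity 1, sent cp 1 → ok
  c1: data parity 0, sent cp 0 → ok
  c2: data parity 1, sent cp 0 → mismatch
  c3: data parity 1, sent cp 1 → ok
Exactly one row (r1) and one column (c2) fail → the flipped bit is at their intersection.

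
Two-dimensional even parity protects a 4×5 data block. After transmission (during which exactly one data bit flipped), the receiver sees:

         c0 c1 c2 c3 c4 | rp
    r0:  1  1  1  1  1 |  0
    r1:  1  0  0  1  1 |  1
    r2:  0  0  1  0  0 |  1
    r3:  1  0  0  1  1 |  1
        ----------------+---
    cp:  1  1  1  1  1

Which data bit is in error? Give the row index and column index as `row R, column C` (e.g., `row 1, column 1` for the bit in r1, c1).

row 0, column 2

Recompute each row's even parity and compare to rp:
  r0: data parity 1, sent rp 0 → mismatch
  r1: data parity 1, sent rp 1 → ok
  r2: data parity 1, sent rp 1 → ok
  r3: data parity 1, sent rp 1 → ok
Recompute each column's even parity and compare to cp:
  c0: data parity 1, sent cp 1 → ok
  c1: data parity 1, sent cp 1 → ok
  c2: data parity 0, sent cp 1 → mismatch
  c3: data parity 1, sent cp 1 → ok
  c4: data parity 1, sent cp 1 → ok
Exactly one row (r0) and one column (c2) fail → the flipped bit is at their intersection.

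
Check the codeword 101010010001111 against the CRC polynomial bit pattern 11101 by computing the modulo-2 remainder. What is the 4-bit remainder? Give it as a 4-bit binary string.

Modulo-2 division of 101010010001111 by 11101:
  pos 0: 10101 XOR 11101 = 01000
  pos 1: 10000 XOR 11101 = 01101
  pos 2: 11010 XOR 11101 = 00111
  pos 4: 11110 XOR 11101 = 00011
  pos 7: 11001 XOR 11101 = 00100
  pos 9: 10011 XOR 11101 = 01110
  pos 10: 11101 XOR 11101 = 00000
Remainder = 0000 (zero — the frame passes the CRC check).

0000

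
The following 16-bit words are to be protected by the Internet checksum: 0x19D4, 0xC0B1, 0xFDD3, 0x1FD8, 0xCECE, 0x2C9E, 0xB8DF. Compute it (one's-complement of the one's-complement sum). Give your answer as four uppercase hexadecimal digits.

One's-complement addition (fold any carry out of bit 15 back into bit 0):
  0x19D4 + 0xC0B1 = 0x0DA85
  0xDA85 + 0xFDD3 = 0x1D858 → wrap carry → 0xD859
  0xD859 + 0x1FD8 = 0x0F831
  0xF831 + 0xCECE = 0x1C6FF → wrap carry → 0xC700
  0xC700 + 0x2C9E = 0x0F39E
  0xF39E + 0xB8DF = 0x1AC7D → wrap carry → 0xAC7E
One's-complement sum = 0xAC7E.
Checksum = ~0xAC7E & 0xFFFF = 0x5381.

5381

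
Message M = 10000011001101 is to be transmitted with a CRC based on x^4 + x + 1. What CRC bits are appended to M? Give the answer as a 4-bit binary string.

Append 4 zeros: 100000110011010000. Divide by 10011 (XOR where the leading bit is 1):
  pos 0: 10000 XOR 10011 = 00011
  pos 3: 11011 XOR 10011 = 01000
  pos 4: 10000 XOR 10011 = 00011
  pos 7: 11011 XOR 10011 = 01000
  pos 8: 10000 XOR 10011 = 00011
  pos 11: 11100 XOR 10011 = 01111
  pos 12: 11110 XOR 10011 = 01101
  pos 13: 11010 XOR 10011 = 01001
Remainder (last 4 bits) = 1001. This is the CRC / FCS.

1001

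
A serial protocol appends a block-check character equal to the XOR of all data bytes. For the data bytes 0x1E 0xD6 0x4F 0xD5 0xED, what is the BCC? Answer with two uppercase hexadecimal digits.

XOR the bytes together:
  start with 0x1E
  0x1E ⊕ 0xD6 = 0xC8
  0xC8 ⊕ 0x4F = 0x87
  0x87 ⊕ 0xD5 = 0x52
  0x52 ⊕ 0xED = 0xBF

BF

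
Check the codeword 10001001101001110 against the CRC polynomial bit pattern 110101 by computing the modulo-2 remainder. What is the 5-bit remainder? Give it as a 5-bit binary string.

Modulo-2 division of 10001001101001110 by 110101:
  pos 0: 100010 XOR 110101 = 010111
  pos 1: 101110 XOR 110101 = 011011
  pos 2: 110111 XOR 110101 = 000010
  pos 6: 101010 XOR 110101 = 011111
  pos 7: 111110 XOR 110101 = 001011
  pos 9: 101111 XOR 110101 = 011010
  pos 10: 110101 XOR 110101 = 000000
Remainder = 00000 (zero — the frame passes the CRC check).

00000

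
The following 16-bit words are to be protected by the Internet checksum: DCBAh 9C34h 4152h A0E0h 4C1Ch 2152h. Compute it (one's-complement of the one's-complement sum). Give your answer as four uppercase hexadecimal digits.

376F

One's-complement addition (fold any carry out of bit 15 back into bit 0):
  0xDCBA + 0x9C34 = 0x178EE → wrap carry → 0x78EF
  0x78EF + 0x4152 = 0x0BA41
  0xBA41 + 0xA0E0 = 0x15B21 → wrap carry → 0x5B22
  0x5B22 + 0x4C1C = 0x0A73E
  0xA73E + 0x2152 = 0x0C890
One's-complement sum = 0xC890.
Checksum = ~0xC890 & 0xFFFF = 0x376F.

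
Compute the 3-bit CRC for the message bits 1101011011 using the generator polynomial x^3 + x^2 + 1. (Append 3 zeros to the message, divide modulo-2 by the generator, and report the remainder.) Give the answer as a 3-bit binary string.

101

Append 3 zeros: 1101011011000. Divide by 1101 (XOR where the leading bit is 1):
  pos 0: 1101 XOR 1101 = 0000
  pos 5: 1101 XOR 1101 = 0000
  pos 9: 1000 XOR 1101 = 0101
Remainder (last 3 bits) = 101. This is the CRC / FCS.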